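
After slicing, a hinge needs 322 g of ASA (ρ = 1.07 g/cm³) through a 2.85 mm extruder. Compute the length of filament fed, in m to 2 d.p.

Extruded volume: 322/1.07 = 300.9346 cm³ (300934.6 mm³).
Cross-section of 2.85 mm filament: π·(2.85/2)² = 6.3794 mm².
L = V/A = 300934.6/6.3794 = 47172.87 mm → 47.17 m.

47.17 m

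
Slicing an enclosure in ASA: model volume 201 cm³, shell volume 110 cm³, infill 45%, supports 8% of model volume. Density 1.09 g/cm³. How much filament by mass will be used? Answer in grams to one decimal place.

Volume inside the shell = 201 − 110 = 91 cm³.
Deposited infill: 0.45 × 91 → 40.95 cm³.
Support = 0.08 × 201 = 16.08 cm³.
Deposited volume = 110 + 40.95 + 16.08, so 167.03 cm³.
Mass = 167.03 × 1.09, so 182.0627 g.

182.1 g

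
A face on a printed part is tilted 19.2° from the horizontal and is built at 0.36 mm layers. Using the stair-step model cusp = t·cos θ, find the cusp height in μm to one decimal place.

Cusp = layer height × cos(19.2°) = 0.36 × 0.9444 = 0.339984 mm = 340.0 μm.

340.0 μm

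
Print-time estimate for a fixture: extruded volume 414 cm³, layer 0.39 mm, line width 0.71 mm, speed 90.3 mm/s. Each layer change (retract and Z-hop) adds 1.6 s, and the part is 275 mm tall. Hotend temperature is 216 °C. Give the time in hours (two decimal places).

Bead cross-section = 0.39 × 0.71 = 0.2769 mm².
Total extruded path = 414000/0.2769 = 1495124.6 mm.
Extrusion time: 1495124.6 / 90.3 → 16557.3 s.
Number of layers: 275 / 0.39 → 706 (rounded up).
Layer-change overhead = 706 × 1.6, so 1129.6 s.
Total = 16557.3 + 1129.6 = 17686.9 s = 4.91 hours.

4.91 hours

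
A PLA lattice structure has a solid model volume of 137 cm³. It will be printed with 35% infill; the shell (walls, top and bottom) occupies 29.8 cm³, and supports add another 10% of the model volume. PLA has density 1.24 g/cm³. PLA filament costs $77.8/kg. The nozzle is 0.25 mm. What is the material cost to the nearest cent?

Volume inside the shell = 137 − 29.8 = 107.2 cm³.
Deposited infill = 0.35 × 107.2, so 37.52 cm³.
Support = 0.10 × 137, so 13.7 cm³.
Total printed volume: 29.8 + 37.52 + 13.7 → 81.02 cm³.
Mass = 81.02 × 1.24 = 100.4648 g.
Cost = 100.4648 g / 1000 × $77.8/kg = $7.82.

$7.82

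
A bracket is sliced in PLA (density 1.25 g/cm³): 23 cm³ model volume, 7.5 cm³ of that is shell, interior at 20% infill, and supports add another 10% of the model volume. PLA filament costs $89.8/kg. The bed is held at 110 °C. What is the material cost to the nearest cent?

Volume inside the shell: 23 − 7.5 → 15.5 cm³.
Infill volume = 0.20 × 15.5, so 3.1 cm³.
Support: 0.10 × 23 → 2.3 cm³.
Total extruded: 7.5 + 3.1 + 2.3 → 12.9 cm³.
Mass = 12.9 × 1.25 = 16.125 g.
At $89.8/kg: 16.125/1000 × 89.8 = $1.45.

$1.45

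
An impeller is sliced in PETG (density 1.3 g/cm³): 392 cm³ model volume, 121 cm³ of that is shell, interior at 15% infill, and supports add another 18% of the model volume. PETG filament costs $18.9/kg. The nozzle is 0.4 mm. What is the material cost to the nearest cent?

$5.71

Interior volume = 392 − 121, so 271 cm³.
Infill deposited = 0.15 × 271, so 40.65 cm³.
Support = 0.18 × 392, so 70.56 cm³.
Total printed volume = 121 + 40.65 + 70.56 = 232.21 cm³.
Mass = 232.21 × 1.3 = 301.873 g.
Cost = 301.873 g / 1000 × $18.9/kg = $5.71.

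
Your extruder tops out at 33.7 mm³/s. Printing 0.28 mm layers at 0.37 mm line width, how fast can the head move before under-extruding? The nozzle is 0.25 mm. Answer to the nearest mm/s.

A = 0.28 × 0.37, so 0.1036 mm².
v_max = Q/A = 33.7/0.1036 = 325.29 mm/s → 325 mm/s.

325 mm/s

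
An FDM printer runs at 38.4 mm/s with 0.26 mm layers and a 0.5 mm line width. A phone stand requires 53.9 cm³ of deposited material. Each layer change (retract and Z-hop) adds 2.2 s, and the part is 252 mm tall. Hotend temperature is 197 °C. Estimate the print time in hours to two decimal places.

Line area = 0.26 × 0.5 = 0.13 mm².
Path length: 53900 mm³ / 0.13 mm² → 414615.4 mm.
Time extruding: 414615.4 / 38.4 → 10797.3 s.
Number of layers: 252 / 0.26 → 970 (rounded up).
Z-hop total: 970 × 2.2 → 2134 s.
Total = 10797.3 + 2134 = 12931.3 s = 3.59 hours.

3.59 hours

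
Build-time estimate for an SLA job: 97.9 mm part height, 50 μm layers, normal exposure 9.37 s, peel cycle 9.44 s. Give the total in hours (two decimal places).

Number of layers: 97.9 / 0.05 → 1958 (rounded up).
Per-layer time = 9.37 + 9.44, so 18.81 s.
Total = 1958 × 18.81 = 36829.98 s = 10.23 hours.

10.23 hours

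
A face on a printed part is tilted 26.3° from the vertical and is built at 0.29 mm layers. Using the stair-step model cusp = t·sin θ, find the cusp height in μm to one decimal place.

128.5 μm

Cusp = layer height × sin(26.3°) = 0.29 × 0.4431 = 0.128499 mm = 128.5 μm.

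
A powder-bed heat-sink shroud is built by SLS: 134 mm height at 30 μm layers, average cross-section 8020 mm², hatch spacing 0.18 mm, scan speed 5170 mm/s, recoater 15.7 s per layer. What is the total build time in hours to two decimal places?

30.17 hours

Layer count = ceil(134 / 0.03) = 4467.
Per-layer scan distance = 8020 / 0.18, so 44555.6 mm.
Laser time per layer: 44555.6 / 5170 → 8.6181 s.
Per-layer time = 8.6181 + 15.7 = 24.3181 s.
Build time = 4467 × 24.3181 = 108628.9527 s = 30.17 hours.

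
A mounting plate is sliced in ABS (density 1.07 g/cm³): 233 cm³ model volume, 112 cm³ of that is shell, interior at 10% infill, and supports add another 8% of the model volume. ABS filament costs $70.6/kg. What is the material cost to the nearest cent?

Infill region = 233 − 112, so 121 cm³.
Infill volume = 0.10 × 121 = 12.1 cm³.
Support = 0.08 × 233 = 18.64 cm³.
Total printed volume = 112 + 12.1 + 18.64 = 142.74 cm³.
Mass: 142.74 × 1.07 → 152.7318 g.
Cost = 152.7318 g / 1000 × $70.6/kg = $10.78.

$10.78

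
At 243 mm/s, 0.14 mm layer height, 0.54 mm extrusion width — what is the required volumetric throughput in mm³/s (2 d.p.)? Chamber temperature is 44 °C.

18.37

Bead cross-section: 0.14 × 0.54 → 0.0756 mm².
Q = v·A = 243 × 0.0756 = 18.37 mm³/s.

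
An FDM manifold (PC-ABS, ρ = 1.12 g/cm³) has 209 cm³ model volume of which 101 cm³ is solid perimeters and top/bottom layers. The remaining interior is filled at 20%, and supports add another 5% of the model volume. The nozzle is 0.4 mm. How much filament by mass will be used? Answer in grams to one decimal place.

149.0 g

Infill region: 209 − 101 → 108 cm³.
Infill volume = 0.20 × 108 = 21.6 cm³.
Support: 0.05 × 209 → 10.45 cm³.
Deposited volume = 101 + 21.6 + 10.45, so 133.05 cm³.
Mass: 133.05 × 1.12 → 149.016 g.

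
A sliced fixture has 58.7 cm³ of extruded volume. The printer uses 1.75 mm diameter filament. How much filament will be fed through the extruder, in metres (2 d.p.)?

Filament cross-section = π × (1.75/2)² = 2.4053 mm².
L = 58700 mm³ / 2.4053 mm² = 24404.44 mm, i.e. 24.40 m.

24.40 m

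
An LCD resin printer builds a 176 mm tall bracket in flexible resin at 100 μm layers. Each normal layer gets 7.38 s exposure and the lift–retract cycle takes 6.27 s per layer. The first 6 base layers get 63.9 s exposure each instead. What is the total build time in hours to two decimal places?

6.77 hours

Layer count = ceil(176 / 0.1) = 1760.
Base layers: 6 × (63.9 + 6.27) → 421.02 s.
Normal layers = 1754 × (7.38 + 6.27), so 23942.1 s.
Sum: 421.02 + 23942.1 = 24363.12 s → 6.77 hours.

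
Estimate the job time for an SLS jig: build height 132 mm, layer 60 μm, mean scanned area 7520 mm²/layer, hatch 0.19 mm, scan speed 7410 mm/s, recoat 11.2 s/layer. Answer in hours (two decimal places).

Layer count = ceil(132 / 0.06) = 2200.
Scan path per layer: 7520 / 0.19 → 39578.9 mm.
Scan time per layer = 39578.9 / 7410, so 5.3413 s.
Per-layer time: 5.3413 + 11.2 → 16.5413 s.
2200 layers × 16.5413 s/layer = 36390.86 s, i.e. 10.11 hours.

10.11 hours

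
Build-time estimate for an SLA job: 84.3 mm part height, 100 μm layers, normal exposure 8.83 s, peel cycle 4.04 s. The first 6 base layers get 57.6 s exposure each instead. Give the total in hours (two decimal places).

3.10 hours

Number of layers: 84.3 / 0.1 → 843 (rounded up).
Burn-in layers: 6 × (57.6 + 4.04) → 369.84 s.
Normal layers = 837 × (8.83 + 4.04) = 10772.19 s.
Total = 369.84 + 10772.19 = 11142.03 s = 3.10 hours.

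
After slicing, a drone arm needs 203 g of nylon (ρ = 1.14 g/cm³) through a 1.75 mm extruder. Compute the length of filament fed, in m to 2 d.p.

74.03 m

Extruded volume: 203/1.14 = 178.0702 cm³ (178070.2 mm³).
A = π r² = π × 0.875² = 2.4053 mm².
L = V/A = 178070.2/2.4053 = 74032.43 mm → 74.03 m.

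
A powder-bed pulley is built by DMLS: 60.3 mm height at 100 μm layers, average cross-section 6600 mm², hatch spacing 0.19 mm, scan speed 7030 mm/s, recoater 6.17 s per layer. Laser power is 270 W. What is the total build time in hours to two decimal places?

Layer count = ceil(60.3 / 0.1) = 603.
Hatch length per layer = 6600 / 0.19 = 34736.8 mm.
Per-layer scan time: 34736.8 / 7030 → 4.9412 s.
Layer cycle = 4.9412 + 6.17 = 11.1112 s.
Build time = 603 × 11.1112 = 6700.0536 s = 1.86 hours.

1.86 hours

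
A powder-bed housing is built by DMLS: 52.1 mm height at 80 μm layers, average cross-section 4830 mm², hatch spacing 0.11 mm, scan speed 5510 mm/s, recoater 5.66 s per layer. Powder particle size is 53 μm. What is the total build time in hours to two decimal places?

2.47 hours

Layers = ⌈52.1/0.08⌉ = 652.
Hatch length per layer = 4830 / 0.11 = 43909.1 mm.
Scan time per layer = 43909.1 / 5510 = 7.969 s.
Per-layer time: 7.969 + 5.66 → 13.629 s.
Total: 652 × 13.629 s = 8886.108 s → 2.47 hours.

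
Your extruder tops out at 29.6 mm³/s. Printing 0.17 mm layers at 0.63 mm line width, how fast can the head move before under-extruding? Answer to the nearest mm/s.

Extrusion cross-section = 0.17 × 0.63 = 0.1071 mm².
v_max = Q/A = 29.6/0.1071 = 276.38 mm/s → 276 mm/s.

276 mm/s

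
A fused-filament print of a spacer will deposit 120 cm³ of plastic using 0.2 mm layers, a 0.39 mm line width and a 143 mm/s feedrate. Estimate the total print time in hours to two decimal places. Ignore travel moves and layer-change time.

2.99 hours

Bead cross-section = 0.2 × 0.39, so 0.078 mm².
Path length: 120000 mm³ / 0.078 mm² → 1538461.5 mm.
Time extruding = 1538461.5 / 143, so 10758.5 s.
In the requested units: 10758.5 s = 2.99 hours.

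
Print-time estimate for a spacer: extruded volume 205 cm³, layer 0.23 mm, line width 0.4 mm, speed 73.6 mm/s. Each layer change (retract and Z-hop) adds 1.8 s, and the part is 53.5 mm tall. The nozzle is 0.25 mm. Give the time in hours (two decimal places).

Extrusion cross-section = 0.23 × 0.4, so 0.092 mm².
Total extruded path = 205000/0.092 = 2228260.9 mm.
Time extruding: 2228260.9 / 73.6 → 30275.3 s.
Number of layers: 53.5 / 0.23 → 233 (rounded up).
Non-print overhead: 233 × 1.8 → 419.4 s.
Altogether 30275.3 + 419.4 = 30694.7 s, i.e. 8.53 hours.

8.53 hours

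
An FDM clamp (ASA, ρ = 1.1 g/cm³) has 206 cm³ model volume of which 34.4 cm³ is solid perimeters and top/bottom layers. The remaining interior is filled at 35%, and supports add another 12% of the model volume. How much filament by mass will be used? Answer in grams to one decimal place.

131.1 g

Infill region = 206 − 34.4, so 171.6 cm³.
Deposited infill: 0.35 × 171.6 → 60.06 cm³.
Support = 0.12 × 206, so 24.72 cm³.
Total printed volume: 34.4 + 60.06 + 24.72 → 119.18 cm³.
Mass: 119.18 × 1.1 → 131.098 g.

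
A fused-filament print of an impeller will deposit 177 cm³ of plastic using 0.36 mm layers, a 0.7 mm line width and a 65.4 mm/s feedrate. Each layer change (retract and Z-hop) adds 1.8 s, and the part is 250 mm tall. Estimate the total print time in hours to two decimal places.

3.33 hours

Bead cross-section = 0.36 × 0.7, so 0.252 mm².
Toolpath length = 177 cm³ / 0.252 mm² = 177000 / 0.252 = 702381 mm.
Time extruding = 702381 / 65.4, so 10739.8 s.
Layers = ⌈250/0.36⌉ = 695.
Layer-change overhead: 695 × 1.8 → 1251 s.
Total = 10739.8 + 1251 = 11990.8 s = 3.33 hours.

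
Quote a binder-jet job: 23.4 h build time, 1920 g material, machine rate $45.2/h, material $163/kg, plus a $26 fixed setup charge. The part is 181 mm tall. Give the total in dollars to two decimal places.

$1396.64

Time charge: 45.2 × 23.4 → $1057.68.
Feedstock cost: 163 × 1920/1000 → $312.96.
Total = 1057.68 + 312.96 + 26 = $1396.64.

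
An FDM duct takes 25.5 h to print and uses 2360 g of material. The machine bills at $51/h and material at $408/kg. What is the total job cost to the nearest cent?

$2263.38

Time charge = 51 × 25.5, so $1300.50.
Material cost = 408 × 2360/1000 = $962.88.
Total = 1300.50 + 962.88 = $2263.38.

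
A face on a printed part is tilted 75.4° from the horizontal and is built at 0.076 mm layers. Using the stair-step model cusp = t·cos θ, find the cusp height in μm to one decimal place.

Cusp = layer height × cos(75.4°) = 0.076 × 0.2521 = 0.01916 mm = 19.2 μm.

19.2 μm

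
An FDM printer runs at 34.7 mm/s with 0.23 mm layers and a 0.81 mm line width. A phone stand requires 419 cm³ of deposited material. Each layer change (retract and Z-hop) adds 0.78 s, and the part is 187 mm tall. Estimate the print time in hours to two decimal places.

Bead cross-section = 0.23 × 0.81 = 0.1863 mm².
Path length: 419000 mm³ / 0.1863 mm² → 2249060.7 mm.
Time extruding: 2249060.7 / 34.7 → 64814.4 s.
Number of layers: 187 / 0.23 → 814 (rounded up).
Non-print overhead: 814 × 0.78 → 634.92 s.
Altogether 64814.4 + 634.92 = 65449.32 s, i.e. 18.18 hours.

18.18 hours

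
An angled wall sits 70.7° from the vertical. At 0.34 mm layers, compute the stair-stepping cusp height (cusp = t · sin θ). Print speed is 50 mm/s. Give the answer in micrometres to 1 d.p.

sin(70.7°) = 0.9438, so cusp = 0.34 × 0.9438 = 0.320892 mm → 320.9 μm.

320.9 μm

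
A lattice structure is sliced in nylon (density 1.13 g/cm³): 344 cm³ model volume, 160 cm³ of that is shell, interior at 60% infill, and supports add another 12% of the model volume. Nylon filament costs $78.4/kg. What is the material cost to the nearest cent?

Interior volume: 344 − 160 → 184 cm³.
Deposited infill = 0.60 × 184 = 110.4 cm³.
Support: 0.12 × 344 → 41.28 cm³.
Deposited volume = 160 + 110.4 + 41.28, so 311.68 cm³.
Mass: 311.68 × 1.13 → 352.1984 g.
Cost = 352.1984 g / 1000 × $78.4/kg = $27.61.

$27.61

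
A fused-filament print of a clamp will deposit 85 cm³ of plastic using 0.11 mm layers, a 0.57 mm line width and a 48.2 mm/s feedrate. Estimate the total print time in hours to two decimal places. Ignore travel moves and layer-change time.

Extrusion cross-section: 0.11 × 0.57 → 0.0627 mm².
Total extruded path = 85000/0.0627 = 1355661.9 mm.
Time extruding = 1355661.9 / 48.2 = 28125.8 s.
In the requested units: 28125.8 s = 7.81 hours.

7.81 hours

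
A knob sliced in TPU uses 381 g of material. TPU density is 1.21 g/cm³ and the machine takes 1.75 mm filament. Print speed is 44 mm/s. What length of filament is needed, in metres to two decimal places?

130.91 m

Extruded volume: 381/1.21 = 314.876 cm³ (314876 mm³).
A = π r² = π × 0.875² = 2.4053 mm².
L = V/A = 314876/2.4053 = 130909.24 mm → 130.91 m.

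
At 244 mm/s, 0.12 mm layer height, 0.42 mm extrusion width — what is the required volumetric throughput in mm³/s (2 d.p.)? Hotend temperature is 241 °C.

Extrusion cross-section: 0.12 × 0.42 → 0.0504 mm².
Q = v·A = 244 × 0.0504 = 12.30 mm³/s.

12.30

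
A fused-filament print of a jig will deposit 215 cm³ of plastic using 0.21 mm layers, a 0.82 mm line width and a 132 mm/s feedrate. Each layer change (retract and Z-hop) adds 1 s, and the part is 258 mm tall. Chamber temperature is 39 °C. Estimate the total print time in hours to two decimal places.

Extrusion cross-section: 0.21 × 0.82 → 0.1722 mm².
Path length: 215000 mm³ / 0.1722 mm² → 1248548.2 mm.
Extrusion time: 1248548.2 / 132 → 9458.7 s.
Layer count = ceil(258 / 0.21) = 1229.
Z-hop total = 1229 × 1 = 1229 s.
Altogether 9458.7 + 1229 = 10687.7 s, i.e. 2.97 hours.

2.97 hours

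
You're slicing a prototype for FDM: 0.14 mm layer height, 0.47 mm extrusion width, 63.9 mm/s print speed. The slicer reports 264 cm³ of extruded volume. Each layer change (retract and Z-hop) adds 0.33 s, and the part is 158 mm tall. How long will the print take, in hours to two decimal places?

17.54 hours

Bead cross-section = 0.14 × 0.47 = 0.0658 mm².
Path length: 264000 mm³ / 0.0658 mm² → 4012158.1 mm.
Extrusion time = 4012158.1 / 63.9, so 62788.1 s.
Layers = ⌈158/0.14⌉ = 1129.
Non-print overhead = 1129 × 0.33 = 372.57 s.
Total = 62788.1 + 372.57 = 63160.67 s = 17.54 hours.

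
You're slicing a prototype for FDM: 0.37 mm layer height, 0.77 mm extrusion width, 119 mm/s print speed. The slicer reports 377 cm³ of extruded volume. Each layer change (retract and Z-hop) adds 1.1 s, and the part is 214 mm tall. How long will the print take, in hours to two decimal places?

Extrusion cross-section: 0.37 × 0.77 → 0.2849 mm².
Path length: 377000 mm³ / 0.2849 mm² → 1323271.3 mm.
Extrusion time = 1323271.3 / 119 = 11119.9 s.
Layer count = ceil(214 / 0.37) = 579.
Non-print overhead = 579 × 1.1, so 636.9 s.
Total = 11119.9 + 636.9 = 11756.8 s = 3.27 hours.

3.27 hours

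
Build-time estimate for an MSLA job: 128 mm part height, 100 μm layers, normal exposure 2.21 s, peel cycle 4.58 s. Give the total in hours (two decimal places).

2.41 hours

Layers = ⌈128/0.1⌉ = 1280.
Per-layer time = 2.21 + 4.58, so 6.79 s.
Total = 1280 × 6.79 = 8691.2 s = 2.41 hours.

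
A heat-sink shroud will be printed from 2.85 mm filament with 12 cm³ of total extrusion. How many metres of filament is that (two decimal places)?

1.88 m

Filament cross-section = π × (2.85/2)² = 6.3794 mm².
L = 12000 mm³ / 6.3794 mm² = 1881.05 mm, i.e. 1.88 m.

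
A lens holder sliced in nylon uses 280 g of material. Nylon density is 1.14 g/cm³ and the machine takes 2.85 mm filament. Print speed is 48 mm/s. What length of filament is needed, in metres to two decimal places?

Extruded volume: 280/1.14 = 245.614 cm³ (245614 mm³).
A = π r² = π × 1.425² = 6.3794 mm².
L = V/A = 245614/6.3794 = 38501.11 mm → 38.50 m.

38.50 m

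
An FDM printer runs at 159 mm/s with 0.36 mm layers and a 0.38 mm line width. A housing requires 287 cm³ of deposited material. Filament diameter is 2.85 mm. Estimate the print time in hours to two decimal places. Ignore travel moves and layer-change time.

Line area: 0.36 × 0.38 → 0.1368 mm².
Toolpath length = 287 cm³ / 0.1368 mm² = 287000 / 0.1368 = 2097953.2 mm.
Time extruding = 2097953.2 / 159 = 13194.7 s.
13194.7 s = 3.67 hours.

3.67 hours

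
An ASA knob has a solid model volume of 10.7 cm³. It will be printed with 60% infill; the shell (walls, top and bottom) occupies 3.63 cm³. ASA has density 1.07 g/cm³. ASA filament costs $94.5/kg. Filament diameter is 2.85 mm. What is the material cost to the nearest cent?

Volume inside the shell = 10.7 − 3.63 = 7.07 cm³.
Infill deposited = 0.60 × 7.07, so 4.242 cm³.
Total extruded = 3.63 + 4.242, so 7.872 cm³.
Mass: 7.872 × 1.07 → 8.42304 g.
At $94.5/kg: 8.42304/1000 × 94.5 = $0.80.

$0.80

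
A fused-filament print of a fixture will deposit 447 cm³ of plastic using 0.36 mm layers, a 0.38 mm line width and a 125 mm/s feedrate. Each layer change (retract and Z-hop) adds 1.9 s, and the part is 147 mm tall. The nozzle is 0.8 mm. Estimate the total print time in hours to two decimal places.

Line area = 0.36 × 0.38 = 0.1368 mm².
Total extruded path = 447000/0.1368 = 3267543.9 mm.
Print-move time = 3267543.9 / 125 = 26140.4 s.
Number of layers: 147 / 0.36 → 409 (rounded up).
Layer-change overhead: 409 × 1.9 → 777.1 s.
Altogether 26140.4 + 777.1 = 26917.5 s, i.e. 7.48 hours.

7.48 hours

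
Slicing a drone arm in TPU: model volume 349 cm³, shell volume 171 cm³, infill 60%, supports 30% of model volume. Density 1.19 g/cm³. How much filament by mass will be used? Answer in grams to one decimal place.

455.2 g

Interior volume = 349 − 171, so 178 cm³.
Infill volume = 0.60 × 178, so 106.8 cm³.
Support = 0.30 × 349 = 104.7 cm³.
Total printed volume = 171 + 106.8 + 104.7 = 382.5 cm³.
Mass = 382.5 × 1.19, so 455.175 g.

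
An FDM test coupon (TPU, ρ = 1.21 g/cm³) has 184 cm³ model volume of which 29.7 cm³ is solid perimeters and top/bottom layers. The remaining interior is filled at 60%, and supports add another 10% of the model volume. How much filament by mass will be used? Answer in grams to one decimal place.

Volume inside the shell = 184 − 29.7, so 154.3 cm³.
Infill volume = 0.60 × 154.3 = 92.58 cm³.
Support = 0.10 × 184 = 18.4 cm³.
Total printed volume: 29.7 + 92.58 + 18.4 → 140.68 cm³.
Mass = 140.68 × 1.21 = 170.2228 g.

170.2 g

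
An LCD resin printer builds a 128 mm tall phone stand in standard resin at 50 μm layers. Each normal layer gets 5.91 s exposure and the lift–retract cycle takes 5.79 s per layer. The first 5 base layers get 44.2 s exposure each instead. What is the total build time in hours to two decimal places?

8.37 hours

Layers = ⌈128/0.05⌉ = 2560.
Bottom layers = 5 × (44.2 + 5.79) = 249.95 s.
Normal layers: 2555 × (5.91 + 5.79) → 29893.5 s.
Total = 249.95 + 29893.5 = 30143.45 s = 8.37 hours.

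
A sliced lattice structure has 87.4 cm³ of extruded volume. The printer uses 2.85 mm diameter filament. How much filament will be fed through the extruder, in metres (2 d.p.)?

A = π r² = π × 1.425² = 6.3794 mm².
L = 87400 mm³ / 6.3794 mm² = 13700.35 mm, i.e. 13.70 m.

13.70 m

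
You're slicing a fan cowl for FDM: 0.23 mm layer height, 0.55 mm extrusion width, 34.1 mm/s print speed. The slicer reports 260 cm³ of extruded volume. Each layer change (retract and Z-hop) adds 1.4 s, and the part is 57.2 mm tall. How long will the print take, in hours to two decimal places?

Bead cross-section = 0.23 × 0.55, so 0.1265 mm².
Path length: 260000 mm³ / 0.1265 mm² → 2055336 mm.
Extrusion time = 2055336 / 34.1, so 60273.8 s.
Number of layers: 57.2 / 0.23 → 249 (rounded up).
Layer-change overhead: 249 × 1.4 → 348.6 s.
Altogether 60273.8 + 348.6 = 60622.4 s, i.e. 16.84 hours.

16.84 hours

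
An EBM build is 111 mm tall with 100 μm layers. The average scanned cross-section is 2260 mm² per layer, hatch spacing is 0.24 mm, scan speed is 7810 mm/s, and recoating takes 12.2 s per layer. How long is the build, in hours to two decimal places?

4.13 hours

Layers = ⌈111/0.1⌉ = 1110.
Hatch length per layer = 2260 / 0.24, so 9416.7 mm.
Beam time per layer: 9416.7 / 7810 → 1.2057 s.
Time per layer = 1.2057 + 12.2 = 13.4057 s.
1110 layers × 13.4057 s/layer = 14880.327 s, i.e. 4.13 hours.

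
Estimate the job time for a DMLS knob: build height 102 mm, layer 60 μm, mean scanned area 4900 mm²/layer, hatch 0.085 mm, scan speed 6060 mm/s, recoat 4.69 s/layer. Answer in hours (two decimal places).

6.71 hours

Layers = ⌈102/0.06⌉ = 1700.
Scan path per layer = 4900 / 0.085, so 57647.1 mm.
Per-layer scan time = 57647.1 / 6060, so 9.5127 s.
Time per layer: 9.5127 + 4.69 → 14.2027 s.
Build time = 1700 × 14.2027 = 24144.59 s = 6.71 hours.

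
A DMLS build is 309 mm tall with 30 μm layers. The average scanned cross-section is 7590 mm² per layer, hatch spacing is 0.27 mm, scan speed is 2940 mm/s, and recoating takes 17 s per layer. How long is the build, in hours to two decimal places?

Layer count = ceil(309 / 0.03) = 10300.
Hatch length per layer = 7590 / 0.27, so 28111.1 mm.
Per-layer scan time = 28111.1 / 2940, so 9.5616 s.
Layer cycle = 9.5616 + 17, so 26.5616 s.
Total: 10300 × 26.5616 s = 273584.48 s → 76.00 hours.

76.00 hours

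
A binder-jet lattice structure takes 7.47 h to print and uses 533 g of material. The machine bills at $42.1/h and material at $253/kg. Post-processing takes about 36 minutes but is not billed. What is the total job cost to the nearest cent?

Machine-time cost = 42.1 × 7.47 = $314.487.
Feedstock cost = 253 × 533/1000, so $134.849.
Total = 314.487 + 134.849 = 449.336 ≈ $449.34.

$449.34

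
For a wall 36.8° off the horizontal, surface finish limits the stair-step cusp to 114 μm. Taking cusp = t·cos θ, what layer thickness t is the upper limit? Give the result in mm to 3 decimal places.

0.142 mm

t = h_c / cos θ = 0.114 / 0.8007 = 0.142 mm.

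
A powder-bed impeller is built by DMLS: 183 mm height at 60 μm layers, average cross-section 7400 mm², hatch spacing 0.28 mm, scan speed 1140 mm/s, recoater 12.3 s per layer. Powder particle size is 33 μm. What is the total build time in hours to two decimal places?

30.06 hours

Number of layers: 183 / 0.06 → 3050 (rounded up).
Hatch length per layer: 7400 / 0.28 → 26428.6 mm.
Scan time per layer = 26428.6 / 1140 = 23.183 s.
Time per layer: 23.183 + 12.3 → 35.483 s.
Build time = 3050 × 35.483 = 108223.15 s = 30.06 hours.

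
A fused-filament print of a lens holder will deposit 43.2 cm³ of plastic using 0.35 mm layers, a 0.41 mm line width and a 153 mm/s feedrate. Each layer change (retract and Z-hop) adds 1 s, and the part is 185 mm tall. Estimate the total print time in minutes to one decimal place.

41.6 minutes

Line area = 0.35 × 0.41 = 0.1435 mm².
Path length: 43200 mm³ / 0.1435 mm² → 301045.3 mm.
Time extruding: 301045.3 / 153 → 1967.6 s.
Layers = ⌈185/0.35⌉ = 529.
Z-hop total = 529 × 1, so 529 s.
Altogether 1967.6 + 529 = 2496.6 s, i.e. 41.6 minutes.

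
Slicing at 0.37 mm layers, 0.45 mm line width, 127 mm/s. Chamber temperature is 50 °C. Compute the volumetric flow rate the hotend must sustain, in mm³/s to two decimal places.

Bead cross-section = 0.37 × 0.45, so 0.1665 mm².
Q = v·A = 127 × 0.1665 = 21.15 mm³/s.

21.15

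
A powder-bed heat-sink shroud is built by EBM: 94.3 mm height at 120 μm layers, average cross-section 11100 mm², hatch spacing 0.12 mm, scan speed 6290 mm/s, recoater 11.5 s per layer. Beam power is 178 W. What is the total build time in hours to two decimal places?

5.72 hours

Number of layers: 94.3 / 0.12 → 786 (rounded up).
Per-layer scan distance = 11100 / 0.12, so 92500 mm.
Per-layer scan time: 92500 / 6290 → 14.7059 s.
Time per layer = 14.7059 + 11.5 = 26.2059 s.
Total: 786 × 26.2059 s = 20597.8374 s → 5.72 hours.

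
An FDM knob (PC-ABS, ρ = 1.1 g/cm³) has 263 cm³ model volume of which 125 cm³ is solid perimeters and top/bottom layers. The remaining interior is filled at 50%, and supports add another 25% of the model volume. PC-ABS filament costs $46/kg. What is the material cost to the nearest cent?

Interior volume: 263 − 125 → 138 cm³.
Infill deposited: 0.50 × 138 → 69 cm³.
Support: 0.25 × 263 → 65.75 cm³.
Deposited volume: 125 + 69 + 65.75 → 259.75 cm³.
Mass = 259.75 × 1.1, so 285.725 g.
At $46/kg: 285.725/1000 × 46 = $13.14.

$13.14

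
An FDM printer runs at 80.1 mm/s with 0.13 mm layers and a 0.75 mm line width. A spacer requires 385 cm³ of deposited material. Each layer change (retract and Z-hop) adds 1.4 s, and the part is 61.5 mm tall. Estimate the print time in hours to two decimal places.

13.88 hours

Bead cross-section = 0.13 × 0.75, so 0.0975 mm².
Toolpath length = 385 cm³ / 0.0975 mm² = 385000 / 0.0975 = 3948717.9 mm.
Print-move time = 3948717.9 / 80.1 = 49297.4 s.
Number of layers: 61.5 / 0.13 → 474 (rounded up).
Layer-change overhead: 474 × 1.4 → 663.6 s.
Altogether 49297.4 + 663.6 = 49961 s, i.e. 13.88 hours.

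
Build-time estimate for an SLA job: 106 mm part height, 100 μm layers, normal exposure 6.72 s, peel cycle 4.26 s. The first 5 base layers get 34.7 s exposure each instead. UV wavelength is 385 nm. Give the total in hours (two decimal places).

3.27 hours

Number of layers: 106 / 0.1 → 1060 (rounded up).
Burn-in layers: 5 × (34.7 + 4.26) → 194.8 s.
Remaining layers: 1055 × (6.72 + 4.26) → 11583.9 s.
Total = 194.8 + 11583.9 = 11778.7 s = 3.27 hours.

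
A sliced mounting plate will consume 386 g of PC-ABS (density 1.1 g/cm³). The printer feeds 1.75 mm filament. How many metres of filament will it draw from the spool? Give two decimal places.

145.89 m

Volume = 386 g / 1.1 g·cm⁻³ = 350.9091 cm³ = 350909.1 mm³.
Cross-section of 1.75 mm filament: π·(1.75/2)² = 2.4053 mm².
L = V/A = 350909.1/2.4053 = 145889.95 mm → 145.89 m.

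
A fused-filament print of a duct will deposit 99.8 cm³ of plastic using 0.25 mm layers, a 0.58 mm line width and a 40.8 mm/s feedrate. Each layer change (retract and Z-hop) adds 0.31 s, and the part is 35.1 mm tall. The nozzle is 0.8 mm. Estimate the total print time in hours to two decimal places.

4.70 hours

Bead cross-section = 0.25 × 0.58 = 0.145 mm².
Toolpath length = 99.8 cm³ / 0.145 mm² = 99800 / 0.145 = 688275.9 mm.
Print-move time = 688275.9 / 40.8, so 16869.5 s.
Layers = ⌈35.1/0.25⌉ = 141.
Z-hop total = 141 × 0.31, so 43.71 s.
Total = 16869.5 + 43.71 = 16913.21 s = 4.70 hours.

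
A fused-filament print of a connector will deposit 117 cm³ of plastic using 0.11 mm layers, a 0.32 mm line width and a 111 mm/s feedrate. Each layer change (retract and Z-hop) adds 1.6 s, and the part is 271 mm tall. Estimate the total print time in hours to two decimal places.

9.41 hours

Line area = 0.11 × 0.32 = 0.0352 mm².
Total extruded path = 117000/0.0352 = 3323863.6 mm.
Print-move time = 3323863.6 / 111 = 29944.7 s.
Layers = ⌈271/0.11⌉ = 2464.
Layer-change overhead: 2464 × 1.6 → 3942.4 s.
Altogether 29944.7 + 3942.4 = 33887.1 s, i.e. 9.41 hours.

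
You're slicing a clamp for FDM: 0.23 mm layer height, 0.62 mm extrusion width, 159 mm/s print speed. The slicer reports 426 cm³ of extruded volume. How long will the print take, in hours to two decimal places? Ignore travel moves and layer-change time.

5.22 hours

Line area: 0.23 × 0.62 → 0.1426 mm².
Toolpath length = 426 cm³ / 0.1426 mm² = 426000 / 0.1426 = 2987377.3 mm.
Extrusion time: 2987377.3 / 159 → 18788.5 s.
That's 18788.5 s → 5.22 hours.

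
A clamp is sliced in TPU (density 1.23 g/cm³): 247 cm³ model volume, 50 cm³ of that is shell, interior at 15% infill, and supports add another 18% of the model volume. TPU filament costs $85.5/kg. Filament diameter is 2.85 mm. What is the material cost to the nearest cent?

Infill region = 247 − 50, so 197 cm³.
Infill deposited = 0.15 × 197 = 29.55 cm³.
Support: 0.18 × 247 → 44.46 cm³.
Deposited volume = 50 + 29.55 + 44.46, so 124.01 cm³.
Mass = 124.01 × 1.23 = 152.5323 g.
At $85.5/kg: 152.5323/1000 × 85.5 = $13.04.

$13.04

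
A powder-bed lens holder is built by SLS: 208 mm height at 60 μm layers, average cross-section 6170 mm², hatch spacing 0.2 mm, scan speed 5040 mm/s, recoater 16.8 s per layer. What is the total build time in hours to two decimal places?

22.07 hours

Layers = ⌈208/0.06⌉ = 3467.
Hatch length per layer = 6170 / 0.2 = 30850 mm.
Per-layer scan time = 30850 / 5040 = 6.121 s.
Time per layer: 6.121 + 16.8 → 22.921 s.
Build time = 3467 × 22.921 = 79467.107 s = 22.07 hours.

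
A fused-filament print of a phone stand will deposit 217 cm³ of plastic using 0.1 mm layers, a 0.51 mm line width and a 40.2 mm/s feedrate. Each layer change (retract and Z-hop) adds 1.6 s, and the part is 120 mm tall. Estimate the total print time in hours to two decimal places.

29.93 hours

Extrusion cross-section: 0.1 × 0.51 → 0.051 mm².
Toolpath length = 217 cm³ / 0.051 mm² = 217000 / 0.051 = 4254902 mm.
Time extruding = 4254902 / 40.2, so 105843.3 s.
Layer count = ceil(120 / 0.1) = 1200.
Layer-change overhead = 1200 × 1.6, so 1920 s.
Total = 105843.3 + 1920 = 107763.3 s = 29.93 hours.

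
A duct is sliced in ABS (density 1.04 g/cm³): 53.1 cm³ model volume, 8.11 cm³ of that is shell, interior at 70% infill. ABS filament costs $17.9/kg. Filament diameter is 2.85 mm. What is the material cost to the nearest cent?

Infill region = 53.1 − 8.11, so 44.99 cm³.
Infill deposited = 0.70 × 44.99, so 31.493 cm³.
Deposited volume = 8.11 + 31.493, so 39.603 cm³.
Mass: 39.603 × 1.04 → 41.18712 g.
At $17.9/kg: 41.18712/1000 × 17.9 = $0.74.

$0.74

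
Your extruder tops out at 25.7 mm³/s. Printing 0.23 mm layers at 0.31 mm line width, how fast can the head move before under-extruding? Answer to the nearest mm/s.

360 mm/s

Bead cross-section = 0.23 × 0.31, so 0.0713 mm².
Max speed = 25.7 / 0.0713 = 360.45 ≈ 360 mm/s.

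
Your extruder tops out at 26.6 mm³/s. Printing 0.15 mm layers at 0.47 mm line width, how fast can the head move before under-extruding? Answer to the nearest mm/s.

377 mm/s

A = 0.15 × 0.47, so 0.0705 mm².
Max speed = 26.6 / 0.0705 = 377.30 ≈ 377 mm/s.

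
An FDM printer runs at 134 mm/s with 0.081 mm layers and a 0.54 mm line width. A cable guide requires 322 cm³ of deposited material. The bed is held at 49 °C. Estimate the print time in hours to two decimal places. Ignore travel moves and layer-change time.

Line area: 0.081 × 0.54 → 0.04374 mm².
Total extruded path = 322000/0.04374 = 7361682.7 mm.
Print-move time = 7361682.7 / 134, so 54937.9 s.
54937.9 s = 15.26 hours.

15.26 hours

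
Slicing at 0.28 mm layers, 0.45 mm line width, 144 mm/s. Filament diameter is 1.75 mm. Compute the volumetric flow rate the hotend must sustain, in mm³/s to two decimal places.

A = 0.28 × 0.45 = 0.126 mm².
Volumetric flow = 144 × 0.126 = 18.14 mm³/s.

18.14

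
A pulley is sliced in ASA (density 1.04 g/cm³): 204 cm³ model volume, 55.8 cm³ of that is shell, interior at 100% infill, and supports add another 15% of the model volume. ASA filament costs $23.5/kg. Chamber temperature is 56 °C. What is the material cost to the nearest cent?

Volume inside the shell = 204 − 55.8 = 148.2 cm³.
Deposited infill = 1.00 × 148.2, so 148.2 cm³.
Support = 0.15 × 204, so 30.6 cm³.
Total extruded = 55.8 + 148.2 + 30.6 = 234.6 cm³.
Mass: 234.6 × 1.04 → 243.984 g.
At $23.5/kg: 243.984/1000 × 23.5 = $5.73.

$5.73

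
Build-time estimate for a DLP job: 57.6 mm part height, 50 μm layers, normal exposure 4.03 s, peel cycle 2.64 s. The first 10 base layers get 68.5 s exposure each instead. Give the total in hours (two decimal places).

2.31 hours

Number of layers: 57.6 / 0.05 → 1152 (rounded up).
Burn-in layers: 10 × (68.5 + 2.64) → 711.4 s.
Remaining layers = 1142 × (4.03 + 2.64) = 7617.14 s.
Total = 711.4 + 7617.14 = 8328.54 s = 2.31 hours.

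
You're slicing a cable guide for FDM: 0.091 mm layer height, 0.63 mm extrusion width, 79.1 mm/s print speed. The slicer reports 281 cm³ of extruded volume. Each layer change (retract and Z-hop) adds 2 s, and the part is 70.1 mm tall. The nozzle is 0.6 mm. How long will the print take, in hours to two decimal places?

17.64 hours

Bead cross-section = 0.091 × 0.63, so 0.05733 mm².
Toolpath length = 281 cm³ / 0.05733 mm² = 281000 / 0.05733 = 4901447.8 mm.
Print-move time = 4901447.8 / 79.1 = 61965.2 s.
Layer count = ceil(70.1 / 0.091) = 771.
Layer-change overhead: 771 × 2 → 1542 s.
Total = 61965.2 + 1542 = 63507.2 s = 17.64 hours.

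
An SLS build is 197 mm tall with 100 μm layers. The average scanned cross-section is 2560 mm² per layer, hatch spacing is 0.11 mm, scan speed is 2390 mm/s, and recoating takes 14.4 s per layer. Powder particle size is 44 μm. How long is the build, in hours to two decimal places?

13.21 hours

Number of layers: 197 / 0.1 → 1970 (rounded up).
Hatch length per layer = 2560 / 0.11 = 23272.7 mm.
Laser time per layer = 23272.7 / 2390 = 9.7375 s.
Layer cycle = 9.7375 + 14.4, so 24.1375 s.
Build time = 1970 × 24.1375 = 47550.875 s = 13.21 hours.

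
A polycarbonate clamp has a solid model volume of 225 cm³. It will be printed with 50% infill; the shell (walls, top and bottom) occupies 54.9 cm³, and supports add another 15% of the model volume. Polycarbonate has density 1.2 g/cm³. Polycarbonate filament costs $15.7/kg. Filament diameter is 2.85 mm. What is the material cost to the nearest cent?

Infill region = 225 − 54.9, so 170.1 cm³.
Infill deposited = 0.50 × 170.1, so 85.05 cm³.
Support = 0.15 × 225 = 33.75 cm³.
Total extruded: 54.9 + 85.05 + 33.75 → 173.7 cm³.
Mass: 173.7 × 1.2 → 208.44 g.
Cost = 208.44 g / 1000 × $15.7/kg = $3.27.

$3.27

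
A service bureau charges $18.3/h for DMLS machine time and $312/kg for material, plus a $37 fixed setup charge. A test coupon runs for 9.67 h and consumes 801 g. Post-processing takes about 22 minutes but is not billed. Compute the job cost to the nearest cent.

Machine-time cost = 18.3 × 9.67 = $176.961.
Feedstock cost = 312 × 801/1000 = $249.912.
Adding setup: 176.961 + 249.912 + 37 → 463.873 ≈ $463.87.

$463.87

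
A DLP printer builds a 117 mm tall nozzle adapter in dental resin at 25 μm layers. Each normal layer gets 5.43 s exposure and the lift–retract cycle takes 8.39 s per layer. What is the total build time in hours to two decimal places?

17.97 hours

Layer count = ceil(117 / 0.025) = 4680.
Per-layer time = 5.43 + 8.39, so 13.82 s.
Total = 4680 × 13.82 = 64677.6 s = 17.97 hours.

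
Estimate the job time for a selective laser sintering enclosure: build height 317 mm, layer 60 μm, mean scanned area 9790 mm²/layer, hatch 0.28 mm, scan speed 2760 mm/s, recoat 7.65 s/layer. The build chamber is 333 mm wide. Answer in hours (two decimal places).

Layer count = ceil(317 / 0.06) = 5284.
Scan path per layer = 9790 / 0.28 = 34964.3 mm.
Laser time per layer: 34964.3 / 2760 → 12.6682 s.
Time per layer = 12.6682 + 7.65, so 20.3182 s.
Build time = 5284 × 20.3182 = 107361.3688 s = 29.82 hours.

29.82 hours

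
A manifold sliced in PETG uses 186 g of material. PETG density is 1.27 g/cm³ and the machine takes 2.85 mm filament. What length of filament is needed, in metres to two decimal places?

22.96 m

Volume = 186 g / 1.27 g·cm⁻³ = 146.4567 cm³ = 146456.7 mm³.
A = π r² = π × 1.425² = 6.3794 mm².
L = V/A = 146456.7/6.3794 = 22957.75 mm → 22.96 m.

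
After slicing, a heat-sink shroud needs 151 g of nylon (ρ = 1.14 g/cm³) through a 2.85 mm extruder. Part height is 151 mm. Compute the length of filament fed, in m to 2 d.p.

20.76 m

Volume = 151 g / 1.14 g·cm⁻³ = 132.4561 cm³ = 132456.1 mm³.
A = π r² = π × 1.425² = 6.3794 mm².
Length = 132456.1 / 6.3794 = 20763.1 mm = 20.76 m.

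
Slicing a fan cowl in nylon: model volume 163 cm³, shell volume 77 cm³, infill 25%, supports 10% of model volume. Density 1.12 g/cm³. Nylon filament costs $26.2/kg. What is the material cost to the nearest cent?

Infill region = 163 − 77 = 86 cm³.
Infill deposited = 0.25 × 86, so 21.5 cm³.
Support: 0.10 × 163 → 16.3 cm³.
Deposited volume: 77 + 21.5 + 16.3 → 114.8 cm³.
Mass = 114.8 × 1.12 = 128.576 g.
At $26.2/kg: 128.576/1000 × 26.2 = $3.37.

$3.37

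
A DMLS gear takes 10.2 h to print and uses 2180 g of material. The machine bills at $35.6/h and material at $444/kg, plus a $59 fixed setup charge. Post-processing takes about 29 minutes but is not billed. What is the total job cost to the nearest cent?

$1390.04

Machine-time cost = 35.6 × 10.2 = $363.12.
Material cost = 444 × 2180/1000 = $967.92.
Total = 363.12 + 967.92 + 59 = $1390.04.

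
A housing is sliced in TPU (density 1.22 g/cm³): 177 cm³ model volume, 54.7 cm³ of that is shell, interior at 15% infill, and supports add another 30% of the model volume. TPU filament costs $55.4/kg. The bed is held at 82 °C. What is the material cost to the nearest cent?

Interior volume: 177 − 54.7 → 122.3 cm³.
Infill deposited: 0.15 × 122.3 → 18.345 cm³.
Support = 0.30 × 177, so 53.1 cm³.
Deposited volume: 54.7 + 18.345 + 53.1 → 126.145 cm³.
Mass: 126.145 × 1.22 → 153.8969 g.
At $55.4/kg: 153.8969/1000 × 55.4 = $8.53.

$8.53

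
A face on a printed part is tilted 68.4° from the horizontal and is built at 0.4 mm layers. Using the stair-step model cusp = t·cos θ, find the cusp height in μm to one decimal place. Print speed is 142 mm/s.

147.2 μm

h_c = t·cos θ = 0.4 × 0.3681 = 0.14724 mm (147.2 μm).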